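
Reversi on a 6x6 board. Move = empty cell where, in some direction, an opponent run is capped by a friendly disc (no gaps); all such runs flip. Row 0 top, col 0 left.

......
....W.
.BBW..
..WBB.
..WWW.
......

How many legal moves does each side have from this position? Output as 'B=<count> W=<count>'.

Answer: B=9 W=8

Derivation:
-- B to move --
(0,3): no bracket -> illegal
(0,4): no bracket -> illegal
(0,5): no bracket -> illegal
(1,2): flips 1 -> legal
(1,3): flips 1 -> legal
(1,5): no bracket -> illegal
(2,4): flips 1 -> legal
(2,5): no bracket -> illegal
(3,1): flips 1 -> legal
(3,5): no bracket -> illegal
(4,1): no bracket -> illegal
(4,5): no bracket -> illegal
(5,1): flips 1 -> legal
(5,2): flips 3 -> legal
(5,3): flips 1 -> legal
(5,4): flips 3 -> legal
(5,5): flips 1 -> legal
B mobility = 9
-- W to move --
(1,0): flips 1 -> legal
(1,1): flips 2 -> legal
(1,2): flips 1 -> legal
(1,3): no bracket -> illegal
(2,0): flips 2 -> legal
(2,4): flips 2 -> legal
(2,5): flips 1 -> legal
(3,0): no bracket -> illegal
(3,1): no bracket -> illegal
(3,5): flips 2 -> legal
(4,5): flips 1 -> legal
W mobility = 8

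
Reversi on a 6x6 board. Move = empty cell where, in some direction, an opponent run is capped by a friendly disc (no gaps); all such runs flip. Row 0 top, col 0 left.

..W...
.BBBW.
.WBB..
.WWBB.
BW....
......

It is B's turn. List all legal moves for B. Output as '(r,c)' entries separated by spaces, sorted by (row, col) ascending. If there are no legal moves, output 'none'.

(0,1): no bracket -> illegal
(0,3): no bracket -> illegal
(0,4): no bracket -> illegal
(0,5): flips 1 -> legal
(1,0): no bracket -> illegal
(1,5): flips 1 -> legal
(2,0): flips 1 -> legal
(2,4): no bracket -> illegal
(2,5): no bracket -> illegal
(3,0): flips 3 -> legal
(4,2): flips 2 -> legal
(4,3): no bracket -> illegal
(5,0): flips 2 -> legal
(5,1): flips 3 -> legal
(5,2): no bracket -> illegal

Answer: (0,5) (1,5) (2,0) (3,0) (4,2) (5,0) (5,1)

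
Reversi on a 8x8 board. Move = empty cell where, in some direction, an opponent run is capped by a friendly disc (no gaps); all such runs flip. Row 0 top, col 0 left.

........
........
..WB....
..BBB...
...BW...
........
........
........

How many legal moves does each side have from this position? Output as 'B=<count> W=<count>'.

Answer: B=6 W=2

Derivation:
-- B to move --
(1,1): flips 1 -> legal
(1,2): flips 1 -> legal
(1,3): no bracket -> illegal
(2,1): flips 1 -> legal
(3,1): no bracket -> illegal
(3,5): no bracket -> illegal
(4,5): flips 1 -> legal
(5,3): no bracket -> illegal
(5,4): flips 1 -> legal
(5,5): flips 1 -> legal
B mobility = 6
-- W to move --
(1,2): no bracket -> illegal
(1,3): no bracket -> illegal
(1,4): no bracket -> illegal
(2,1): no bracket -> illegal
(2,4): flips 2 -> legal
(2,5): no bracket -> illegal
(3,1): no bracket -> illegal
(3,5): no bracket -> illegal
(4,1): no bracket -> illegal
(4,2): flips 2 -> legal
(4,5): no bracket -> illegal
(5,2): no bracket -> illegal
(5,3): no bracket -> illegal
(5,4): no bracket -> illegal
W mobility = 2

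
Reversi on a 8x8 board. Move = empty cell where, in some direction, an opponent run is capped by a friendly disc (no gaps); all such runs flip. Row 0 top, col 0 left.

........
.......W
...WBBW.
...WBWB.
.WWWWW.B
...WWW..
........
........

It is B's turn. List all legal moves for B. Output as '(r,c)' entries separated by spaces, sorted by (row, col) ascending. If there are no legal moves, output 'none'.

(0,6): no bracket -> illegal
(0,7): no bracket -> illegal
(1,2): flips 1 -> legal
(1,3): no bracket -> illegal
(1,4): no bracket -> illegal
(1,5): no bracket -> illegal
(1,6): flips 1 -> legal
(2,2): flips 1 -> legal
(2,7): flips 1 -> legal
(3,0): no bracket -> illegal
(3,1): no bracket -> illegal
(3,2): flips 1 -> legal
(3,7): no bracket -> illegal
(4,0): no bracket -> illegal
(4,6): flips 1 -> legal
(5,0): no bracket -> illegal
(5,1): flips 2 -> legal
(5,2): flips 1 -> legal
(5,6): flips 1 -> legal
(6,2): no bracket -> illegal
(6,3): flips 2 -> legal
(6,4): flips 2 -> legal
(6,5): flips 3 -> legal
(6,6): no bracket -> illegal

Answer: (1,2) (1,6) (2,2) (2,7) (3,2) (4,6) (5,1) (5,2) (5,6) (6,3) (6,4) (6,5)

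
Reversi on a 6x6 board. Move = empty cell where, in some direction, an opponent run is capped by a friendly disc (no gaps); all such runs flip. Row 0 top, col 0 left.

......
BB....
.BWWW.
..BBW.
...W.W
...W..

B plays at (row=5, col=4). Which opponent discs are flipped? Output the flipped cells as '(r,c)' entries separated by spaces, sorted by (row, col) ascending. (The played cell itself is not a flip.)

Answer: (4,3)

Derivation:
Dir NW: opp run (4,3) capped by B -> flip
Dir N: first cell '.' (not opp) -> no flip
Dir NE: opp run (4,5), next=edge -> no flip
Dir W: opp run (5,3), next='.' -> no flip
Dir E: first cell '.' (not opp) -> no flip
Dir SW: edge -> no flip
Dir S: edge -> no flip
Dir SE: edge -> no flip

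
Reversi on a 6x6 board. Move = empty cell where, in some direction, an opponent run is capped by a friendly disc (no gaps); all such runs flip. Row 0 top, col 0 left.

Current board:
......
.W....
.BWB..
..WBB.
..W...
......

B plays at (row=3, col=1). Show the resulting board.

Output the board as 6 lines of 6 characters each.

Place B at (3,1); scan 8 dirs for brackets.
Dir NW: first cell '.' (not opp) -> no flip
Dir N: first cell 'B' (not opp) -> no flip
Dir NE: opp run (2,2), next='.' -> no flip
Dir W: first cell '.' (not opp) -> no flip
Dir E: opp run (3,2) capped by B -> flip
Dir SW: first cell '.' (not opp) -> no flip
Dir S: first cell '.' (not opp) -> no flip
Dir SE: opp run (4,2), next='.' -> no flip
All flips: (3,2)

Answer: ......
.W....
.BWB..
.BBBB.
..W...
......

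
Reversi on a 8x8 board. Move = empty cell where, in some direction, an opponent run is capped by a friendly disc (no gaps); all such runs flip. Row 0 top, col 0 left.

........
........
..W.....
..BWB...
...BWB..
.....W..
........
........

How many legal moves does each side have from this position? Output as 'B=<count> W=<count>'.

-- B to move --
(1,1): no bracket -> illegal
(1,2): flips 1 -> legal
(1,3): no bracket -> illegal
(2,1): no bracket -> illegal
(2,3): flips 1 -> legal
(2,4): no bracket -> illegal
(3,1): no bracket -> illegal
(3,5): no bracket -> illegal
(4,2): no bracket -> illegal
(4,6): no bracket -> illegal
(5,3): no bracket -> illegal
(5,4): flips 1 -> legal
(5,6): no bracket -> illegal
(6,4): no bracket -> illegal
(6,5): flips 1 -> legal
(6,6): no bracket -> illegal
B mobility = 4
-- W to move --
(2,1): no bracket -> illegal
(2,3): no bracket -> illegal
(2,4): flips 1 -> legal
(2,5): no bracket -> illegal
(3,1): flips 1 -> legal
(3,5): flips 2 -> legal
(3,6): no bracket -> illegal
(4,1): no bracket -> illegal
(4,2): flips 2 -> legal
(4,6): flips 1 -> legal
(5,2): no bracket -> illegal
(5,3): flips 1 -> legal
(5,4): no bracket -> illegal
(5,6): no bracket -> illegal
W mobility = 6

Answer: B=4 W=6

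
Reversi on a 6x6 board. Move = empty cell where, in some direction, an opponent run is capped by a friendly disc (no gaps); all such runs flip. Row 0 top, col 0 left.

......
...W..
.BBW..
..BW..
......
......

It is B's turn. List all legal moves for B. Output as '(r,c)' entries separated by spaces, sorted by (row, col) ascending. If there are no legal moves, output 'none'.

Answer: (0,4) (1,4) (2,4) (3,4) (4,4)

Derivation:
(0,2): no bracket -> illegal
(0,3): no bracket -> illegal
(0,4): flips 1 -> legal
(1,2): no bracket -> illegal
(1,4): flips 1 -> legal
(2,4): flips 1 -> legal
(3,4): flips 1 -> legal
(4,2): no bracket -> illegal
(4,3): no bracket -> illegal
(4,4): flips 1 -> legal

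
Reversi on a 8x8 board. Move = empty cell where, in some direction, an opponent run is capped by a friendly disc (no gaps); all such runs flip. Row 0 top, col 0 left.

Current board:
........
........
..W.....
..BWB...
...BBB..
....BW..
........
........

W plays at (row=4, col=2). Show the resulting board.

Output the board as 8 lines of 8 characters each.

Place W at (4,2); scan 8 dirs for brackets.
Dir NW: first cell '.' (not opp) -> no flip
Dir N: opp run (3,2) capped by W -> flip
Dir NE: first cell 'W' (not opp) -> no flip
Dir W: first cell '.' (not opp) -> no flip
Dir E: opp run (4,3) (4,4) (4,5), next='.' -> no flip
Dir SW: first cell '.' (not opp) -> no flip
Dir S: first cell '.' (not opp) -> no flip
Dir SE: first cell '.' (not opp) -> no flip
All flips: (3,2)

Answer: ........
........
..W.....
..WWB...
..WBBB..
....BW..
........
........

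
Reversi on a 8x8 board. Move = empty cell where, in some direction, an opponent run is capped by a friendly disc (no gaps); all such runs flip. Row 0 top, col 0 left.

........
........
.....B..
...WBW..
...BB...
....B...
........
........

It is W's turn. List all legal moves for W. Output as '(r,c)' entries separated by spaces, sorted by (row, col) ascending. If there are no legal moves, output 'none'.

(1,4): no bracket -> illegal
(1,5): flips 1 -> legal
(1,6): no bracket -> illegal
(2,3): no bracket -> illegal
(2,4): no bracket -> illegal
(2,6): no bracket -> illegal
(3,2): no bracket -> illegal
(3,6): no bracket -> illegal
(4,2): no bracket -> illegal
(4,5): no bracket -> illegal
(5,2): no bracket -> illegal
(5,3): flips 2 -> legal
(5,5): flips 1 -> legal
(6,3): no bracket -> illegal
(6,4): no bracket -> illegal
(6,5): no bracket -> illegal

Answer: (1,5) (5,3) (5,5)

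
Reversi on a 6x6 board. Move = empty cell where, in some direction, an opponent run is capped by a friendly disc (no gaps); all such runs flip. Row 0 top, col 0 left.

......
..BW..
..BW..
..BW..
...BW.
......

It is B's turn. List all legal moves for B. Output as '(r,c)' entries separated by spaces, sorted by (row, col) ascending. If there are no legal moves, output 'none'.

(0,2): no bracket -> illegal
(0,3): flips 3 -> legal
(0,4): flips 1 -> legal
(1,4): flips 2 -> legal
(2,4): flips 1 -> legal
(3,4): flips 2 -> legal
(3,5): no bracket -> illegal
(4,2): no bracket -> illegal
(4,5): flips 1 -> legal
(5,3): no bracket -> illegal
(5,4): no bracket -> illegal
(5,5): flips 2 -> legal

Answer: (0,3) (0,4) (1,4) (2,4) (3,4) (4,5) (5,5)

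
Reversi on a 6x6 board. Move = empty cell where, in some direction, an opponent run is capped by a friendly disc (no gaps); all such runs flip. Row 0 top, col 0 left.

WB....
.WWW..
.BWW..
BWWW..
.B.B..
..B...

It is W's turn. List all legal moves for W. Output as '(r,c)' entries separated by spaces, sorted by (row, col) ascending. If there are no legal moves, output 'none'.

(0,2): flips 1 -> legal
(1,0): flips 1 -> legal
(2,0): flips 1 -> legal
(3,4): no bracket -> illegal
(4,0): no bracket -> illegal
(4,2): no bracket -> illegal
(4,4): no bracket -> illegal
(5,0): flips 1 -> legal
(5,1): flips 1 -> legal
(5,3): flips 1 -> legal
(5,4): flips 1 -> legal

Answer: (0,2) (1,0) (2,0) (5,0) (5,1) (5,3) (5,4)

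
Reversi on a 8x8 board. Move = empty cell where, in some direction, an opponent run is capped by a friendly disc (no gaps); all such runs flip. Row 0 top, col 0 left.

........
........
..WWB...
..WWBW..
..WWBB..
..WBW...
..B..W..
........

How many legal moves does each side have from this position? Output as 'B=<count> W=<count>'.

-- B to move --
(1,1): flips 2 -> legal
(1,2): flips 5 -> legal
(1,3): flips 3 -> legal
(1,4): no bracket -> illegal
(2,1): flips 2 -> legal
(2,5): flips 1 -> legal
(2,6): flips 1 -> legal
(3,1): flips 3 -> legal
(3,6): flips 1 -> legal
(4,1): flips 2 -> legal
(4,6): flips 1 -> legal
(5,1): flips 3 -> legal
(5,5): flips 1 -> legal
(5,6): no bracket -> illegal
(6,1): flips 2 -> legal
(6,3): flips 1 -> legal
(6,4): flips 1 -> legal
(6,6): no bracket -> illegal
(7,4): no bracket -> illegal
(7,5): no bracket -> illegal
(7,6): no bracket -> illegal
B mobility = 15
-- W to move --
(1,3): flips 1 -> legal
(1,4): flips 3 -> legal
(1,5): flips 1 -> legal
(2,5): flips 2 -> legal
(3,6): flips 1 -> legal
(4,6): flips 2 -> legal
(5,1): no bracket -> illegal
(5,5): flips 2 -> legal
(5,6): flips 2 -> legal
(6,1): no bracket -> illegal
(6,3): flips 1 -> legal
(6,4): flips 1 -> legal
(7,1): flips 3 -> legal
(7,2): flips 1 -> legal
(7,3): no bracket -> illegal
W mobility = 12

Answer: B=15 W=12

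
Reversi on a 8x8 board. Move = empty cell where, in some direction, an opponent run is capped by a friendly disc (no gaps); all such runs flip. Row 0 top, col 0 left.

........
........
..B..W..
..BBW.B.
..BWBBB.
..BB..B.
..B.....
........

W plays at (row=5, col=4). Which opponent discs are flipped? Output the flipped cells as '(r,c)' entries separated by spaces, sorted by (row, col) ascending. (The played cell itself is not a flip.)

Dir NW: first cell 'W' (not opp) -> no flip
Dir N: opp run (4,4) capped by W -> flip
Dir NE: opp run (4,5) (3,6), next='.' -> no flip
Dir W: opp run (5,3) (5,2), next='.' -> no flip
Dir E: first cell '.' (not opp) -> no flip
Dir SW: first cell '.' (not opp) -> no flip
Dir S: first cell '.' (not opp) -> no flip
Dir SE: first cell '.' (not opp) -> no flip

Answer: (4,4)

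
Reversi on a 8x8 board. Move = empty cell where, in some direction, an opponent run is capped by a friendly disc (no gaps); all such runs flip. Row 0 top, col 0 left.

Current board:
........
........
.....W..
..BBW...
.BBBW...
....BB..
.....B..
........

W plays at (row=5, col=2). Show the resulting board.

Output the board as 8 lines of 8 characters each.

Answer: ........
........
.....W..
..BBW...
.BBWW...
..W.BB..
.....B..
........

Derivation:
Place W at (5,2); scan 8 dirs for brackets.
Dir NW: opp run (4,1), next='.' -> no flip
Dir N: opp run (4,2) (3,2), next='.' -> no flip
Dir NE: opp run (4,3) capped by W -> flip
Dir W: first cell '.' (not opp) -> no flip
Dir E: first cell '.' (not opp) -> no flip
Dir SW: first cell '.' (not opp) -> no flip
Dir S: first cell '.' (not opp) -> no flip
Dir SE: first cell '.' (not opp) -> no flip
All flips: (4,3)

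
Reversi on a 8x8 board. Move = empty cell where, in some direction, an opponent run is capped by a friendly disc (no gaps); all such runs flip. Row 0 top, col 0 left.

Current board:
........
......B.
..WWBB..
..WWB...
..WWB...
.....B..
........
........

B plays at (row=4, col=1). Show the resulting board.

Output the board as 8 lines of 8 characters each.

Answer: ........
......B.
..WWBB..
..WWB...
.BBBB...
.....B..
........
........

Derivation:
Place B at (4,1); scan 8 dirs for brackets.
Dir NW: first cell '.' (not opp) -> no flip
Dir N: first cell '.' (not opp) -> no flip
Dir NE: opp run (3,2) (2,3), next='.' -> no flip
Dir W: first cell '.' (not opp) -> no flip
Dir E: opp run (4,2) (4,3) capped by B -> flip
Dir SW: first cell '.' (not opp) -> no flip
Dir S: first cell '.' (not opp) -> no flip
Dir SE: first cell '.' (not opp) -> no flip
All flips: (4,2) (4,3)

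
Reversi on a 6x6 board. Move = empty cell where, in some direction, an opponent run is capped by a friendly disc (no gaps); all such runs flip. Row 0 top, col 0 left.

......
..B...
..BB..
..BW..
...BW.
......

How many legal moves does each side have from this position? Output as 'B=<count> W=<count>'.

Answer: B=3 W=5

Derivation:
-- B to move --
(2,4): no bracket -> illegal
(3,4): flips 1 -> legal
(3,5): no bracket -> illegal
(4,2): no bracket -> illegal
(4,5): flips 1 -> legal
(5,3): no bracket -> illegal
(5,4): no bracket -> illegal
(5,5): flips 2 -> legal
B mobility = 3
-- W to move --
(0,1): no bracket -> illegal
(0,2): no bracket -> illegal
(0,3): no bracket -> illegal
(1,1): flips 1 -> legal
(1,3): flips 1 -> legal
(1,4): no bracket -> illegal
(2,1): no bracket -> illegal
(2,4): no bracket -> illegal
(3,1): flips 1 -> legal
(3,4): no bracket -> illegal
(4,1): no bracket -> illegal
(4,2): flips 1 -> legal
(5,2): no bracket -> illegal
(5,3): flips 1 -> legal
(5,4): no bracket -> illegal
W mobility = 5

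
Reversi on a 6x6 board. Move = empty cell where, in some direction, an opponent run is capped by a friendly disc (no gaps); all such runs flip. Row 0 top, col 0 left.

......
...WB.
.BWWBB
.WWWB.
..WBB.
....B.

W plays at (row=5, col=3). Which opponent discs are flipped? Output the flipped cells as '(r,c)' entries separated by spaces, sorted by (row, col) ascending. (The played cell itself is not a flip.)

Dir NW: first cell 'W' (not opp) -> no flip
Dir N: opp run (4,3) capped by W -> flip
Dir NE: opp run (4,4), next='.' -> no flip
Dir W: first cell '.' (not opp) -> no flip
Dir E: opp run (5,4), next='.' -> no flip
Dir SW: edge -> no flip
Dir S: edge -> no flip
Dir SE: edge -> no flip

Answer: (4,3)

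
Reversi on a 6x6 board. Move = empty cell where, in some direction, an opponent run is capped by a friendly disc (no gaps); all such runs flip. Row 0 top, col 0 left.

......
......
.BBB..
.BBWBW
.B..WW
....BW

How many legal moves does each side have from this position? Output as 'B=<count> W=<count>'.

Answer: B=1 W=6

Derivation:
-- B to move --
(2,4): no bracket -> illegal
(2,5): no bracket -> illegal
(4,2): no bracket -> illegal
(4,3): flips 1 -> legal
(5,3): no bracket -> illegal
B mobility = 1
-- W to move --
(1,0): no bracket -> illegal
(1,1): flips 1 -> legal
(1,2): flips 2 -> legal
(1,3): flips 1 -> legal
(1,4): no bracket -> illegal
(2,0): no bracket -> illegal
(2,4): flips 1 -> legal
(2,5): no bracket -> illegal
(3,0): flips 2 -> legal
(4,0): no bracket -> illegal
(4,2): no bracket -> illegal
(4,3): no bracket -> illegal
(5,0): no bracket -> illegal
(5,1): no bracket -> illegal
(5,2): no bracket -> illegal
(5,3): flips 1 -> legal
W mobility = 6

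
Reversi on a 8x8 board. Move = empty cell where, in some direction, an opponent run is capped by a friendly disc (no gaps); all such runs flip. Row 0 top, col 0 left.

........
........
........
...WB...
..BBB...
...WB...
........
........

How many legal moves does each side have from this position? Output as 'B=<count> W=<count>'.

-- B to move --
(2,2): flips 1 -> legal
(2,3): flips 1 -> legal
(2,4): flips 1 -> legal
(3,2): flips 1 -> legal
(5,2): flips 1 -> legal
(6,2): flips 1 -> legal
(6,3): flips 1 -> legal
(6,4): flips 1 -> legal
B mobility = 8
-- W to move --
(2,3): no bracket -> illegal
(2,4): no bracket -> illegal
(2,5): no bracket -> illegal
(3,1): flips 1 -> legal
(3,2): no bracket -> illegal
(3,5): flips 2 -> legal
(4,1): no bracket -> illegal
(4,5): no bracket -> illegal
(5,1): flips 1 -> legal
(5,2): no bracket -> illegal
(5,5): flips 2 -> legal
(6,3): no bracket -> illegal
(6,4): no bracket -> illegal
(6,5): no bracket -> illegal
W mobility = 4

Answer: B=8 W=4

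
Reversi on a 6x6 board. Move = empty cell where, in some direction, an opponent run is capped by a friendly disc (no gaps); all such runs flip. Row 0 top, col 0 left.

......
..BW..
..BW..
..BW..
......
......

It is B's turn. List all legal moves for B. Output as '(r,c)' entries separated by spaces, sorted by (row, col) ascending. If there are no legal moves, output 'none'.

(0,2): no bracket -> illegal
(0,3): no bracket -> illegal
(0,4): flips 1 -> legal
(1,4): flips 2 -> legal
(2,4): flips 1 -> legal
(3,4): flips 2 -> legal
(4,2): no bracket -> illegal
(4,3): no bracket -> illegal
(4,4): flips 1 -> legal

Answer: (0,4) (1,4) (2,4) (3,4) (4,4)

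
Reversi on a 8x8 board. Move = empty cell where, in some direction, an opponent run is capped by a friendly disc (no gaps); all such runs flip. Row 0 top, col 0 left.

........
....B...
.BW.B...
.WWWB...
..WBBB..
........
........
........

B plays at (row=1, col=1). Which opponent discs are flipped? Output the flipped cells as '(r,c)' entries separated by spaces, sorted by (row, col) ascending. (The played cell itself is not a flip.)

Dir NW: first cell '.' (not opp) -> no flip
Dir N: first cell '.' (not opp) -> no flip
Dir NE: first cell '.' (not opp) -> no flip
Dir W: first cell '.' (not opp) -> no flip
Dir E: first cell '.' (not opp) -> no flip
Dir SW: first cell '.' (not opp) -> no flip
Dir S: first cell 'B' (not opp) -> no flip
Dir SE: opp run (2,2) (3,3) capped by B -> flip

Answer: (2,2) (3,3)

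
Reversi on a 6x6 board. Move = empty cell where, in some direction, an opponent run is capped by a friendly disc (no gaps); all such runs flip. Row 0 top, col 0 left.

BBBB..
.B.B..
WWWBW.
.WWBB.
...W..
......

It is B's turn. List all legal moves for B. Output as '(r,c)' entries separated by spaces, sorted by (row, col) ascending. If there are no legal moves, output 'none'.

(1,0): no bracket -> illegal
(1,2): no bracket -> illegal
(1,4): flips 1 -> legal
(1,5): flips 1 -> legal
(2,5): flips 1 -> legal
(3,0): flips 2 -> legal
(3,5): flips 1 -> legal
(4,0): flips 2 -> legal
(4,1): flips 3 -> legal
(4,2): no bracket -> illegal
(4,4): no bracket -> illegal
(5,2): flips 1 -> legal
(5,3): flips 1 -> legal
(5,4): no bracket -> illegal

Answer: (1,4) (1,5) (2,5) (3,0) (3,5) (4,0) (4,1) (5,2) (5,3)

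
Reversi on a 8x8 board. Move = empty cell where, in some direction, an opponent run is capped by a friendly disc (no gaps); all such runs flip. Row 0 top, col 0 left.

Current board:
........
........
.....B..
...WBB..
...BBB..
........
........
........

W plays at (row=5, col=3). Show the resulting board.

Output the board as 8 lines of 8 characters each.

Place W at (5,3); scan 8 dirs for brackets.
Dir NW: first cell '.' (not opp) -> no flip
Dir N: opp run (4,3) capped by W -> flip
Dir NE: opp run (4,4) (3,5), next='.' -> no flip
Dir W: first cell '.' (not opp) -> no flip
Dir E: first cell '.' (not opp) -> no flip
Dir SW: first cell '.' (not opp) -> no flip
Dir S: first cell '.' (not opp) -> no flip
Dir SE: first cell '.' (not opp) -> no flip
All flips: (4,3)

Answer: ........
........
.....B..
...WBB..
...WBB..
...W....
........
........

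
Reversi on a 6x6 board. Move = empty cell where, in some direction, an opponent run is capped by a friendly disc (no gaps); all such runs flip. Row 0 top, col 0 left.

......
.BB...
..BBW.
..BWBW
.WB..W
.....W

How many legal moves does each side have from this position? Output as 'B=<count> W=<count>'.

Answer: B=7 W=9

Derivation:
-- B to move --
(1,3): no bracket -> illegal
(1,4): flips 1 -> legal
(1,5): flips 2 -> legal
(2,5): flips 1 -> legal
(3,0): no bracket -> illegal
(3,1): no bracket -> illegal
(4,0): flips 1 -> legal
(4,3): flips 1 -> legal
(4,4): flips 1 -> legal
(5,0): flips 1 -> legal
(5,1): no bracket -> illegal
(5,2): no bracket -> illegal
(5,4): no bracket -> illegal
B mobility = 7
-- W to move --
(0,0): flips 2 -> legal
(0,1): flips 3 -> legal
(0,2): no bracket -> illegal
(0,3): no bracket -> illegal
(1,0): no bracket -> illegal
(1,3): flips 1 -> legal
(1,4): flips 2 -> legal
(2,0): no bracket -> illegal
(2,1): flips 2 -> legal
(2,5): no bracket -> illegal
(3,1): flips 1 -> legal
(4,3): flips 1 -> legal
(4,4): flips 1 -> legal
(5,1): flips 1 -> legal
(5,2): no bracket -> illegal
(5,3): no bracket -> illegal
W mobility = 9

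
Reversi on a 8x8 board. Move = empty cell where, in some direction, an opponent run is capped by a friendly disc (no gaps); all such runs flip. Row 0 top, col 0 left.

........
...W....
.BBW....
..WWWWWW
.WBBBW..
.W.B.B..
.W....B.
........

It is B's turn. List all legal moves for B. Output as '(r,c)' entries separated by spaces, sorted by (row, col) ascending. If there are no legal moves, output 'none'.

Answer: (0,3) (0,4) (2,4) (2,5) (2,6) (4,0) (4,6) (6,0)

Derivation:
(0,2): no bracket -> illegal
(0,3): flips 3 -> legal
(0,4): flips 1 -> legal
(1,2): no bracket -> illegal
(1,4): no bracket -> illegal
(2,4): flips 3 -> legal
(2,5): flips 3 -> legal
(2,6): flips 1 -> legal
(2,7): no bracket -> illegal
(3,0): no bracket -> illegal
(3,1): no bracket -> illegal
(4,0): flips 1 -> legal
(4,6): flips 1 -> legal
(4,7): no bracket -> illegal
(5,0): no bracket -> illegal
(5,2): no bracket -> illegal
(5,4): no bracket -> illegal
(5,6): no bracket -> illegal
(6,0): flips 1 -> legal
(6,2): no bracket -> illegal
(7,0): no bracket -> illegal
(7,1): no bracket -> illegal
(7,2): no bracket -> illegal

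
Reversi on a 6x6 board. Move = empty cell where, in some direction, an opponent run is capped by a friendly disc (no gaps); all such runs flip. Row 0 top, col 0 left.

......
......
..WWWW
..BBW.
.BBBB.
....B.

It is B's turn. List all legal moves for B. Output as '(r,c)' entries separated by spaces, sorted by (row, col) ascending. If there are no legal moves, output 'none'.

(1,1): flips 1 -> legal
(1,2): flips 1 -> legal
(1,3): flips 1 -> legal
(1,4): flips 3 -> legal
(1,5): flips 1 -> legal
(2,1): no bracket -> illegal
(3,1): no bracket -> illegal
(3,5): flips 1 -> legal
(4,5): no bracket -> illegal

Answer: (1,1) (1,2) (1,3) (1,4) (1,5) (3,5)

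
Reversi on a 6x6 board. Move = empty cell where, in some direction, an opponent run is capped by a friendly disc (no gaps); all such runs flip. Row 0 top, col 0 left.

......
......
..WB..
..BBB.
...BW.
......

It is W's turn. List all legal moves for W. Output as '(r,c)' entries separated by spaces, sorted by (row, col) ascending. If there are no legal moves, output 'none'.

(1,2): no bracket -> illegal
(1,3): no bracket -> illegal
(1,4): no bracket -> illegal
(2,1): no bracket -> illegal
(2,4): flips 2 -> legal
(2,5): no bracket -> illegal
(3,1): no bracket -> illegal
(3,5): no bracket -> illegal
(4,1): no bracket -> illegal
(4,2): flips 2 -> legal
(4,5): no bracket -> illegal
(5,2): no bracket -> illegal
(5,3): no bracket -> illegal
(5,4): no bracket -> illegal

Answer: (2,4) (4,2)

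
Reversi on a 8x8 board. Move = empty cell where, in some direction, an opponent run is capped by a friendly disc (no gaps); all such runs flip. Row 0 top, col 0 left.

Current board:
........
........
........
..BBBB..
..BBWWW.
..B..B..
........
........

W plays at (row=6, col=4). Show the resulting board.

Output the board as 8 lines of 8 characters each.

Answer: ........
........
........
..BBBB..
..BBWWW.
..B..W..
....W...
........

Derivation:
Place W at (6,4); scan 8 dirs for brackets.
Dir NW: first cell '.' (not opp) -> no flip
Dir N: first cell '.' (not opp) -> no flip
Dir NE: opp run (5,5) capped by W -> flip
Dir W: first cell '.' (not opp) -> no flip
Dir E: first cell '.' (not opp) -> no flip
Dir SW: first cell '.' (not opp) -> no flip
Dir S: first cell '.' (not opp) -> no flip
Dir SE: first cell '.' (not opp) -> no flip
All flips: (5,5)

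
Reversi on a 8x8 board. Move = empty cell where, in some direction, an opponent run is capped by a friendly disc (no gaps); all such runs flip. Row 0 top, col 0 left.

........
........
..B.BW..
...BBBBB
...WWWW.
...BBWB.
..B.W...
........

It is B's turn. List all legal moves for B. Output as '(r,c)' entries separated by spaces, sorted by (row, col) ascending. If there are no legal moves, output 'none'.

Answer: (1,4) (1,5) (1,6) (2,6) (3,2) (5,2) (5,7) (6,5) (6,6) (7,3) (7,4) (7,5)

Derivation:
(1,4): flips 1 -> legal
(1,5): flips 1 -> legal
(1,6): flips 1 -> legal
(2,6): flips 1 -> legal
(3,2): flips 1 -> legal
(4,2): no bracket -> illegal
(4,7): no bracket -> illegal
(5,2): flips 1 -> legal
(5,7): flips 1 -> legal
(6,3): no bracket -> illegal
(6,5): flips 2 -> legal
(6,6): flips 2 -> legal
(7,3): flips 3 -> legal
(7,4): flips 1 -> legal
(7,5): flips 1 -> legal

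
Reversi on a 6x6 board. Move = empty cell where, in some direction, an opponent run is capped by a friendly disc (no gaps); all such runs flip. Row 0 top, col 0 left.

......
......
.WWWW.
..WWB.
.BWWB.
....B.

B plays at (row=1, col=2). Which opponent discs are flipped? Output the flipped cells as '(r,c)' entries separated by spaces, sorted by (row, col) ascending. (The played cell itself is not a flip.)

Dir NW: first cell '.' (not opp) -> no flip
Dir N: first cell '.' (not opp) -> no flip
Dir NE: first cell '.' (not opp) -> no flip
Dir W: first cell '.' (not opp) -> no flip
Dir E: first cell '.' (not opp) -> no flip
Dir SW: opp run (2,1), next='.' -> no flip
Dir S: opp run (2,2) (3,2) (4,2), next='.' -> no flip
Dir SE: opp run (2,3) capped by B -> flip

Answer: (2,3)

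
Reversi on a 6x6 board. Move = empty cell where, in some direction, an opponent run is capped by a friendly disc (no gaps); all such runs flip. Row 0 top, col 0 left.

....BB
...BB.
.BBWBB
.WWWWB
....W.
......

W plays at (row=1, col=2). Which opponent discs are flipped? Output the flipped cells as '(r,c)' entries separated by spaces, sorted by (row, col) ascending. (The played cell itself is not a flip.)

Answer: (2,2)

Derivation:
Dir NW: first cell '.' (not opp) -> no flip
Dir N: first cell '.' (not opp) -> no flip
Dir NE: first cell '.' (not opp) -> no flip
Dir W: first cell '.' (not opp) -> no flip
Dir E: opp run (1,3) (1,4), next='.' -> no flip
Dir SW: opp run (2,1), next='.' -> no flip
Dir S: opp run (2,2) capped by W -> flip
Dir SE: first cell 'W' (not opp) -> no flip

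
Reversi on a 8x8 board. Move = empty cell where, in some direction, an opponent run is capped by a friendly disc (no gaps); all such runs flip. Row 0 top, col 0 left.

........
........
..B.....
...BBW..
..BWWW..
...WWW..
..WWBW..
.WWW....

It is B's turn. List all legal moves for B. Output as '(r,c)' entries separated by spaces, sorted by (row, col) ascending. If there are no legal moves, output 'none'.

(2,4): no bracket -> illegal
(2,5): no bracket -> illegal
(2,6): no bracket -> illegal
(3,2): no bracket -> illegal
(3,6): flips 1 -> legal
(4,6): flips 4 -> legal
(5,1): no bracket -> illegal
(5,2): flips 1 -> legal
(5,6): flips 1 -> legal
(6,0): no bracket -> illegal
(6,1): flips 2 -> legal
(6,6): flips 3 -> legal
(7,0): no bracket -> illegal
(7,4): no bracket -> illegal
(7,5): no bracket -> illegal
(7,6): no bracket -> illegal

Answer: (3,6) (4,6) (5,2) (5,6) (6,1) (6,6)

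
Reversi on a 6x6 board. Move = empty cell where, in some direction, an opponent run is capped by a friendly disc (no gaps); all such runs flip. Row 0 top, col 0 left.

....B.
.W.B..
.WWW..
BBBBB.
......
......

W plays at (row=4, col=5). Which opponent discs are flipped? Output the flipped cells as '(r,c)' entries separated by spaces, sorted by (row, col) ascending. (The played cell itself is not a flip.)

Dir NW: opp run (3,4) capped by W -> flip
Dir N: first cell '.' (not opp) -> no flip
Dir NE: edge -> no flip
Dir W: first cell '.' (not opp) -> no flip
Dir E: edge -> no flip
Dir SW: first cell '.' (not opp) -> no flip
Dir S: first cell '.' (not opp) -> no flip
Dir SE: edge -> no flip

Answer: (3,4)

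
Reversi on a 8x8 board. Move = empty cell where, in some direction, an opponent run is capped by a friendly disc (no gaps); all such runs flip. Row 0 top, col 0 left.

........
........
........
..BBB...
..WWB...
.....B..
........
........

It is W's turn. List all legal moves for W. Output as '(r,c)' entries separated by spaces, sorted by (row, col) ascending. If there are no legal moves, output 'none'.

Answer: (2,1) (2,2) (2,3) (2,4) (2,5) (4,5)

Derivation:
(2,1): flips 1 -> legal
(2,2): flips 1 -> legal
(2,3): flips 1 -> legal
(2,4): flips 1 -> legal
(2,5): flips 1 -> legal
(3,1): no bracket -> illegal
(3,5): no bracket -> illegal
(4,1): no bracket -> illegal
(4,5): flips 1 -> legal
(4,6): no bracket -> illegal
(5,3): no bracket -> illegal
(5,4): no bracket -> illegal
(5,6): no bracket -> illegal
(6,4): no bracket -> illegal
(6,5): no bracket -> illegal
(6,6): no bracket -> illegal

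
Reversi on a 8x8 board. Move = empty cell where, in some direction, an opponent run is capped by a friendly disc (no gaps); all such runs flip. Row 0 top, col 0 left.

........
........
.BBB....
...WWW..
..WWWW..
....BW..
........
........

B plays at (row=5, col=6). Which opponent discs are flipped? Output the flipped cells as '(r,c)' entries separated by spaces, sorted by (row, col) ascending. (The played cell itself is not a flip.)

Dir NW: opp run (4,5) (3,4) capped by B -> flip
Dir N: first cell '.' (not opp) -> no flip
Dir NE: first cell '.' (not opp) -> no flip
Dir W: opp run (5,5) capped by B -> flip
Dir E: first cell '.' (not opp) -> no flip
Dir SW: first cell '.' (not opp) -> no flip
Dir S: first cell '.' (not opp) -> no flip
Dir SE: first cell '.' (not opp) -> no flip

Answer: (3,4) (4,5) (5,5)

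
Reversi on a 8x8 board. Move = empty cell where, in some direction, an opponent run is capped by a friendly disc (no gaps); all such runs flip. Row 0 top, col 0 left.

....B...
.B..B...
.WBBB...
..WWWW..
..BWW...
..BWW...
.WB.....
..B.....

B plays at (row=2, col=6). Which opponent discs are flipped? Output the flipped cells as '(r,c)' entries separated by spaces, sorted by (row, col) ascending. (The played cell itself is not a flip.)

Dir NW: first cell '.' (not opp) -> no flip
Dir N: first cell '.' (not opp) -> no flip
Dir NE: first cell '.' (not opp) -> no flip
Dir W: first cell '.' (not opp) -> no flip
Dir E: first cell '.' (not opp) -> no flip
Dir SW: opp run (3,5) (4,4) (5,3) capped by B -> flip
Dir S: first cell '.' (not opp) -> no flip
Dir SE: first cell '.' (not opp) -> no flip

Answer: (3,5) (4,4) (5,3)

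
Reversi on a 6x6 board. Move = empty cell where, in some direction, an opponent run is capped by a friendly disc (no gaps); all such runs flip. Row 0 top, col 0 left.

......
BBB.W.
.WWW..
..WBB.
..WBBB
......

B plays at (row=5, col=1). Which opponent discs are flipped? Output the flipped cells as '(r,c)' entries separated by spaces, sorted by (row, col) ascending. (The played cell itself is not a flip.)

Dir NW: first cell '.' (not opp) -> no flip
Dir N: first cell '.' (not opp) -> no flip
Dir NE: opp run (4,2) capped by B -> flip
Dir W: first cell '.' (not opp) -> no flip
Dir E: first cell '.' (not opp) -> no flip
Dir SW: edge -> no flip
Dir S: edge -> no flip
Dir SE: edge -> no flip

Answer: (4,2)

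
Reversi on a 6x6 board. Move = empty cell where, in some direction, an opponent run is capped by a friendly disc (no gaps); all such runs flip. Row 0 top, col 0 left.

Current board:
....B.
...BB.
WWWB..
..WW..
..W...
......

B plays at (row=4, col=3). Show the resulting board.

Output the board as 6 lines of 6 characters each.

Answer: ....B.
...BB.
WWWB..
..WB..
..WB..
......

Derivation:
Place B at (4,3); scan 8 dirs for brackets.
Dir NW: opp run (3,2) (2,1), next='.' -> no flip
Dir N: opp run (3,3) capped by B -> flip
Dir NE: first cell '.' (not opp) -> no flip
Dir W: opp run (4,2), next='.' -> no flip
Dir E: first cell '.' (not opp) -> no flip
Dir SW: first cell '.' (not opp) -> no flip
Dir S: first cell '.' (not opp) -> no flip
Dir SE: first cell '.' (not opp) -> no flip
All flips: (3,3)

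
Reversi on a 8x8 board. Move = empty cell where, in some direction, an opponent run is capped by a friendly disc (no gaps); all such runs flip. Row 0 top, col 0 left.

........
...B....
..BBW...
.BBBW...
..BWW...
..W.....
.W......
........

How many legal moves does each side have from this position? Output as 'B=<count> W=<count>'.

Answer: B=8 W=8

Derivation:
-- B to move --
(1,4): no bracket -> illegal
(1,5): flips 1 -> legal
(2,5): flips 1 -> legal
(3,5): flips 2 -> legal
(4,1): no bracket -> illegal
(4,5): flips 3 -> legal
(5,0): no bracket -> illegal
(5,1): no bracket -> illegal
(5,3): flips 1 -> legal
(5,4): flips 1 -> legal
(5,5): flips 1 -> legal
(6,0): no bracket -> illegal
(6,2): flips 1 -> legal
(6,3): no bracket -> illegal
(7,0): no bracket -> illegal
(7,1): no bracket -> illegal
(7,2): no bracket -> illegal
B mobility = 8
-- W to move --
(0,2): flips 1 -> legal
(0,3): flips 3 -> legal
(0,4): no bracket -> illegal
(1,1): flips 2 -> legal
(1,2): flips 4 -> legal
(1,4): no bracket -> illegal
(2,0): no bracket -> illegal
(2,1): flips 3 -> legal
(3,0): flips 3 -> legal
(4,0): no bracket -> illegal
(4,1): flips 1 -> legal
(5,1): flips 2 -> legal
(5,3): no bracket -> illegal
W mobility = 8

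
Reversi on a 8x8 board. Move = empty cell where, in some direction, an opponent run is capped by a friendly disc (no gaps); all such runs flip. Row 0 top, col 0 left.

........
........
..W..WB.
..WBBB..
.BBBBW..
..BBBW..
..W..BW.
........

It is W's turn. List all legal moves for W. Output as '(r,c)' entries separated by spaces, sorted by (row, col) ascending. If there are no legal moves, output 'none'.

Answer: (1,7) (2,3) (2,7) (3,6) (4,0) (5,0) (5,1) (6,1) (6,3) (6,4) (7,5) (7,6)

Derivation:
(1,5): no bracket -> illegal
(1,6): no bracket -> illegal
(1,7): flips 4 -> legal
(2,3): flips 1 -> legal
(2,4): no bracket -> illegal
(2,7): flips 1 -> legal
(3,0): no bracket -> illegal
(3,1): no bracket -> illegal
(3,6): flips 3 -> legal
(3,7): no bracket -> illegal
(4,0): flips 4 -> legal
(4,6): no bracket -> illegal
(5,0): flips 1 -> legal
(5,1): flips 3 -> legal
(5,6): no bracket -> illegal
(6,1): flips 3 -> legal
(6,3): flips 1 -> legal
(6,4): flips 1 -> legal
(7,4): no bracket -> illegal
(7,5): flips 1 -> legal
(7,6): flips 3 -> legal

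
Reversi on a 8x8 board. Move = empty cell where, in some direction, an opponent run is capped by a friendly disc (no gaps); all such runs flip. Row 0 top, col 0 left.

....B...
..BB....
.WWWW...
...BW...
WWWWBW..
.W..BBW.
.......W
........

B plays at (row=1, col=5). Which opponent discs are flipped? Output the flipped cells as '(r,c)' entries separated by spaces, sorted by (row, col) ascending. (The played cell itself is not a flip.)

Dir NW: first cell 'B' (not opp) -> no flip
Dir N: first cell '.' (not opp) -> no flip
Dir NE: first cell '.' (not opp) -> no flip
Dir W: first cell '.' (not opp) -> no flip
Dir E: first cell '.' (not opp) -> no flip
Dir SW: opp run (2,4) capped by B -> flip
Dir S: first cell '.' (not opp) -> no flip
Dir SE: first cell '.' (not opp) -> no flip

Answer: (2,4)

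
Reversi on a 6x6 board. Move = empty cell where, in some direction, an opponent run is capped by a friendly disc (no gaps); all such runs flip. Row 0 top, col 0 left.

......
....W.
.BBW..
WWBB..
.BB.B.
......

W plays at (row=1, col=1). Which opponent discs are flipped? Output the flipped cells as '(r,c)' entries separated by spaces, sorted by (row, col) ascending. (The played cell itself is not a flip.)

Dir NW: first cell '.' (not opp) -> no flip
Dir N: first cell '.' (not opp) -> no flip
Dir NE: first cell '.' (not opp) -> no flip
Dir W: first cell '.' (not opp) -> no flip
Dir E: first cell '.' (not opp) -> no flip
Dir SW: first cell '.' (not opp) -> no flip
Dir S: opp run (2,1) capped by W -> flip
Dir SE: opp run (2,2) (3,3) (4,4), next='.' -> no flip

Answer: (2,1)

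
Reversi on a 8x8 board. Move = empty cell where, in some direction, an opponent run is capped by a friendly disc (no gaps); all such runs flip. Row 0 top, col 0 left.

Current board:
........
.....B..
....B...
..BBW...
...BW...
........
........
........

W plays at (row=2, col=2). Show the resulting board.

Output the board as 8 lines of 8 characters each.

Answer: ........
.....B..
..W.B...
..BWW...
...BW...
........
........
........

Derivation:
Place W at (2,2); scan 8 dirs for brackets.
Dir NW: first cell '.' (not opp) -> no flip
Dir N: first cell '.' (not opp) -> no flip
Dir NE: first cell '.' (not opp) -> no flip
Dir W: first cell '.' (not opp) -> no flip
Dir E: first cell '.' (not opp) -> no flip
Dir SW: first cell '.' (not opp) -> no flip
Dir S: opp run (3,2), next='.' -> no flip
Dir SE: opp run (3,3) capped by W -> flip
All flips: (3,3)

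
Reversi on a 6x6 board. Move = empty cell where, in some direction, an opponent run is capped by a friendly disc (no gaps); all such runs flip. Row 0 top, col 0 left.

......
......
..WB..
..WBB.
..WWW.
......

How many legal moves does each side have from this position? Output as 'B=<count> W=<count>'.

Answer: B=9 W=5

Derivation:
-- B to move --
(1,1): flips 1 -> legal
(1,2): no bracket -> illegal
(1,3): no bracket -> illegal
(2,1): flips 1 -> legal
(3,1): flips 1 -> legal
(3,5): no bracket -> illegal
(4,1): flips 1 -> legal
(4,5): no bracket -> illegal
(5,1): flips 1 -> legal
(5,2): flips 1 -> legal
(5,3): flips 1 -> legal
(5,4): flips 1 -> legal
(5,5): flips 1 -> legal
B mobility = 9
-- W to move --
(1,2): no bracket -> illegal
(1,3): flips 2 -> legal
(1,4): flips 1 -> legal
(2,4): flips 3 -> legal
(2,5): flips 1 -> legal
(3,5): flips 2 -> legal
(4,5): no bracket -> illegal
W mobility = 5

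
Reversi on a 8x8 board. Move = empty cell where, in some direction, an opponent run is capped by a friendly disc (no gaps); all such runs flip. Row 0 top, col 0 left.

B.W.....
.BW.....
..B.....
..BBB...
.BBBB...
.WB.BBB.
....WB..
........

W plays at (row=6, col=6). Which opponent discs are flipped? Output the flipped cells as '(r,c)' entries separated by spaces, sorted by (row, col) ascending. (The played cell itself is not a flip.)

Dir NW: opp run (5,5) (4,4) (3,3) (2,2) (1,1) (0,0), next=edge -> no flip
Dir N: opp run (5,6), next='.' -> no flip
Dir NE: first cell '.' (not opp) -> no flip
Dir W: opp run (6,5) capped by W -> flip
Dir E: first cell '.' (not opp) -> no flip
Dir SW: first cell '.' (not opp) -> no flip
Dir S: first cell '.' (not opp) -> no flip
Dir SE: first cell '.' (not opp) -> no flip

Answer: (6,5)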